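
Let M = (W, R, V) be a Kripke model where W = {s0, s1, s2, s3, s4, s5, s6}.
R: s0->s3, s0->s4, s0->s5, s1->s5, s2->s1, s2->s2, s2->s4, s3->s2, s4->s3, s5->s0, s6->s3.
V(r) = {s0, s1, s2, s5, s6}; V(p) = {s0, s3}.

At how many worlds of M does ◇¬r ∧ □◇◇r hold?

Let φ = ◇¬r ∧ □◇◇r. Evaluate φ at each world:
  s0 (successors {s3, s4, s5}): φ is true.
  s1 (successors {s5}): φ is false.
  s2 (successors {s1, s2, s4}): φ is true.
  s3 (successors {s2}): φ is false.
  s4 (successors {s3}): φ is true.
  s5 (successors {s0}): φ is false.
  s6 (successors {s3}): φ is true.
For instance, at s5:
  At s5: ◇¬r is false, □◇◇r is true, so ◇¬r ∧ □◇◇r is false.
    At s5: ◇¬r requires ¬r at some successor in {s0}.
      At s0: ¬r is false.
    So ◇¬r is false at s5.
    At s5: □◇◇r requires ◇◇r at every successor {s0}.
      At s0: ◇◇r is true.
    So □◇◇r is true at s5.
Satisfying worlds: {s0, s2, s4, s6}

4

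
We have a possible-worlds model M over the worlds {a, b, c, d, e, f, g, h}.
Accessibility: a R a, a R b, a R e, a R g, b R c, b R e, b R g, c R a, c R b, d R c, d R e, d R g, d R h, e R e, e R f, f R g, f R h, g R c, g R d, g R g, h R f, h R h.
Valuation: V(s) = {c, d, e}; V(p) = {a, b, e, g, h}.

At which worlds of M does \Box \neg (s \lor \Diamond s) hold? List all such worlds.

h

Let φ = \Box \neg (s \lor \Diamond s). Evaluate φ at each world:
  a (successors {a, b, e, g}): φ is false.
  b (successors {c, e, g}): φ is false.
  c (successors {a, b}): φ is false.
  d (successors {c, e, g, h}): φ is false.
  e (successors {e, f}): φ is false.
  f (successors {g, h}): φ is false.
  g (successors {c, d, g}): φ is false.
  h (successors {f, h}): φ is true.
For instance, at a:
  At a: \Box \neg (s \lor \Diamond s) requires \neg (s \lor \Diamond s) at every successor {a, b, e, g}.
    \neg (s \lor \Diamond s) fails at a, so \Box \neg (s \lor \Diamond s) is false at a.
      At a: s \lor \Diamond s is true, so \neg (s \lor \Diamond s) is false.
Satisfying worlds: {h}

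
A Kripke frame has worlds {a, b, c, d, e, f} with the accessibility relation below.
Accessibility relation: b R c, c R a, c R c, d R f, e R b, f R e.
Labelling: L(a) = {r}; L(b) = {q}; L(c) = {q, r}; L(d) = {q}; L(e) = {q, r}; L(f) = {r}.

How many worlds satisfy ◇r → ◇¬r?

2

Recall that ◇ψ holds at a world iff ψ holds at some accessible world.
Let φ = ◇r → ◇¬r. Evaluate φ at each world:
  a (successors ∅): φ is true.
  b (successors {c}): φ is false.
  c (successors {a, c}): φ is false.
  d (successors {f}): φ is false.
  e (successors {b}): φ is true.
  f (successors {e}): φ is false.
For instance, at c:
  At c: ◇r is true, ◇¬r is false, so ◇r → ◇¬r is false.
    At c: ◇r requires r at some successor in {a, c}.
      r holds at a, so ◇r is true at c.
    At c: ◇¬r requires ¬r at some successor in {a, c}.
      At a: ¬r is false.
      At c: ¬r is false.
    So ◇¬r is false at c.
Satisfying worlds: {a, e}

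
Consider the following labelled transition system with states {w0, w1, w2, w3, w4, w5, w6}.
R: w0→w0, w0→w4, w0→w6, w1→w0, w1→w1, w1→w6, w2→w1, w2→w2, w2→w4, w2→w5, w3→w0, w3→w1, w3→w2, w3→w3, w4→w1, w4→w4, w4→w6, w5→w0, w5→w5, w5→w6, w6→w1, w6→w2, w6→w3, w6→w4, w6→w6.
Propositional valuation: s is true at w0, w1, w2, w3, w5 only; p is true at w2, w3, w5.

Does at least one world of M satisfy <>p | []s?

Let φ = <>p | []s. Evaluate φ at each world:
  w0 (successors {w0, w4, w6}): φ is false.
  w1 (successors {w0, w1, w6}): φ is false.
  w2 (successors {w1, w2, w4, w5}): φ is true.
  w3 (successors {w0, w1, w2, w3}): φ is true.
  w4 (successors {w1, w4, w6}): φ is false.
  w5 (successors {w0, w5, w6}): φ is true.
  w6 (successors {w1, w2, w3, w4, w6}): φ is true.
Detail at w2 (witness):
  At w2: <>p is true, []s is false, so <>p | []s is true.
    At w2: <>p requires p at some successor in {w1, w2, w4, w5}.
      p holds at w2, so <>p is true at w2.
    At w2: []s requires s at every successor {w1, w2, w4, w5}.
      s fails at w4, so []s is false at w2.

Yes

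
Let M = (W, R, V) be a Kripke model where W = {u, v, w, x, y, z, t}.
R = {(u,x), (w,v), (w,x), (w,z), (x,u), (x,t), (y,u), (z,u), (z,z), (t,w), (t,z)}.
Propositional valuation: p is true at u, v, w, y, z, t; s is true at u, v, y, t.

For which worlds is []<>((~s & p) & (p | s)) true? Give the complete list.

v, t

Recall that []ψ holds at a world iff ψ holds at every accessible world, and <>ψ holds iff ψ holds at some accessible world.
Let φ = []<>((~s & p) & (p | s)). Evaluate φ at each world:
  u (successors {x}): φ is false.
  v (successors ∅): φ is true.
  w (successors {v, x, z}): φ is false.
  x (successors {u, t}): φ is false.
  y (successors {u}): φ is false.
  z (successors {u, z}): φ is false.
  t (successors {w, z}): φ is true.
For instance, at x:
  At x: []<>((~s & p) & (p | s)) requires <>((~s & p) & (p | s)) at every successor {u, t}.
    <>((~s & p) & (p | s)) fails at u, so []<>((~s & p) & (p | s)) is false at x.
      At u: <>((~s & p) & (p | s)) requires (~s & p) & (p | s) at some successor in {x}.
        At x: (~s & p) & (p | s) is false.
      So <>((~s & p) & (p | s)) is false at u.
Satisfying worlds: {v, t}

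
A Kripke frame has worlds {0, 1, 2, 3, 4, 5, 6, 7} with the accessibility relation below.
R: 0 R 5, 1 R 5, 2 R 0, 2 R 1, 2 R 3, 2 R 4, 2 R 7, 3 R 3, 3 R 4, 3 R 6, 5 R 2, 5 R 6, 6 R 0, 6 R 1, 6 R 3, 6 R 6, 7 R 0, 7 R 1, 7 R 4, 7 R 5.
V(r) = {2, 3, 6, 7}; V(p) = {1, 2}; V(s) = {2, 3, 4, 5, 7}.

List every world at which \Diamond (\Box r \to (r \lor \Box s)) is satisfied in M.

Recall that \Box ψ holds at a world iff ψ holds at every accessible world, and \Diamond ψ holds iff ψ holds at some accessible world.
Let φ = \Diamond (\Box r \to (r \lor \Box s)). Evaluate φ at each world:
  0 (successors {5}): φ is false.
  1 (successors {5}): φ is false.
  2 (successors {0, 1, 3, 4, 7}): φ is true.
  3 (successors {3, 4, 6}): φ is true.
  4 (successors ∅): φ is false.
  5 (successors {2, 6}): φ is true.
  6 (successors {0, 1, 3, 6}): φ is true.
  7 (successors {0, 1, 4, 5}): φ is true.
For instance, at 2:
  At 2: \Diamond (\Box r \to (r \lor \Box s)) requires \Box r \to (r \lor \Box s) at some successor in {0, 1, 3, 4, 7}.
    \Box r \to (r \lor \Box s) holds at 0, so \Diamond (\Box r \to (r \lor \Box s)) is true at 2.
      At 0: \Box r is false, r \lor \Box s is true, so \Box r \to (r \lor \Box s) is true.
Satisfying worlds: {2, 3, 5, 6, 7}

2, 3, 5, 6, 7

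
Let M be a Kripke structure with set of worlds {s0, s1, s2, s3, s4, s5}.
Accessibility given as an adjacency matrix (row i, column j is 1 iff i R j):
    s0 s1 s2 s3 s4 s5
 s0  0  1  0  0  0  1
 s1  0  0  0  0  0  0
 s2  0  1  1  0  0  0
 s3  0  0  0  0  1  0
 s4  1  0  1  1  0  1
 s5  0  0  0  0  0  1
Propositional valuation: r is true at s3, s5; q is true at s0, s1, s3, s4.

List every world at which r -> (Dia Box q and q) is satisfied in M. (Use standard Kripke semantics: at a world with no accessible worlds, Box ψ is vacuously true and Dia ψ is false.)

Recall that Box ψ holds at a world iff ψ holds at every accessible world, and Dia ψ holds iff ψ holds at some accessible world.
Let φ = r -> (Dia Box q and q). Evaluate φ at each world:
  s0 (successors {s1, s5}): φ is true.
  s1 (successors ∅): φ is true.
  s2 (successors {s1, s2}): φ is true.
  s3 (successors {s4}): φ is false.
  s4 (successors {s0, s2, s3, s5}): φ is true.
  s5 (successors {s5}): φ is false.
For instance, at s4:
  At s4: r is false, Dia Box q and q is true, so r -> (Dia Box q and q) is true.
    At s4: Dia Box q is true, q is true, so Dia Box q and q is true.
      At s4: Dia Box q requires Box q at some successor in {s0, s2, s3, s5}.
        Box q holds at s3, so Dia Box q is true at s4.
Satisfying worlds: {s0, s1, s2, s4}

s0, s1, s2, s4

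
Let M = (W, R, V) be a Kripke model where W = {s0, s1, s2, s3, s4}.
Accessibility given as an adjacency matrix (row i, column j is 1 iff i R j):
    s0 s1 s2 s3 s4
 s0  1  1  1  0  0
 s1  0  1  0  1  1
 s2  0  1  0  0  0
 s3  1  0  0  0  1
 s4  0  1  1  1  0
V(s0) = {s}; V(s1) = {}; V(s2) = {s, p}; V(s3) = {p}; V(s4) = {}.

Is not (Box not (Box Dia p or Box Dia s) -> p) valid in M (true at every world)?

No

Recall that Box ψ holds at a world iff ψ holds at every accessible world, and Dia ψ holds iff ψ holds at some accessible world.
Let φ = not (Box not (Box Dia p or Box Dia s) -> p). Evaluate φ at each world:
  s0 (successors {s0, s1, s2}): φ is false.
  s1 (successors {s1, s3, s4}): φ is false.
  s2 (successors {s1}): φ is false.
  s3 (successors {s0, s4}): φ is false.
  s4 (successors {s1, s2, s3}): φ is false.
Detail at s0 (counterexample):
  At s0: Box not (Box Dia p or Box Dia s) -> p is true, so not (Box not (Box Dia p or Box Dia s) -> p) is false.
    At s0: Box not (Box Dia p or Box Dia s) is false, p is false, so Box not (Box Dia p or Box Dia s) -> p is true.
      At s0: Box not (Box Dia p or Box Dia s) requires not (Box Dia p or Box Dia s) at every successor {s0, s1, s2}.
        not (Box Dia p or Box Dia s) fails at s2, so Box not (Box Dia p or Box Dia s) is false at s0.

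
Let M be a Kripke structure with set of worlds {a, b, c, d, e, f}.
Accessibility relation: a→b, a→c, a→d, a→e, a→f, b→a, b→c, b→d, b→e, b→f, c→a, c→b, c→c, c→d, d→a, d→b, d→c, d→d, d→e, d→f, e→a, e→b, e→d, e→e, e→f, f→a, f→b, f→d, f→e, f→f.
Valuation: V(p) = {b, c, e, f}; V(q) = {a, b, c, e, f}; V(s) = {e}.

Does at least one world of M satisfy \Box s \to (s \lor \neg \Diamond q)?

Recall that \Box ψ holds at a world iff ψ holds at every accessible world, and \Diamond ψ holds iff ψ holds at some accessible world.
Let φ = \Box s \to (s \lor \neg \Diamond q). Evaluate φ at each world:
  a (successors {b, c, d, e, f}): φ is true.
  b (successors {a, c, d, e, f}): φ is true.
  c (successors {a, b, c, d}): φ is true.
  d (successors {a, b, c, d, e, f}): φ is true.
  e (successors {a, b, d, e, f}): φ is true.
  f (successors {a, b, d, e, f}): φ is true.
Detail at a (witness):
  At a: \Box s is false, s \lor \neg \Diamond q is false, so \Box s \to (s \lor \neg \Diamond q) is true.
    At a: \Box s requires s at every successor {b, c, d, e, f}.
      s fails at b, so \Box s is false at a.
    At a: s is false, \neg \Diamond q is false, so s \lor \neg \Diamond q is false.
      At a: \Diamond q is true, so \neg \Diamond q is false.

Yes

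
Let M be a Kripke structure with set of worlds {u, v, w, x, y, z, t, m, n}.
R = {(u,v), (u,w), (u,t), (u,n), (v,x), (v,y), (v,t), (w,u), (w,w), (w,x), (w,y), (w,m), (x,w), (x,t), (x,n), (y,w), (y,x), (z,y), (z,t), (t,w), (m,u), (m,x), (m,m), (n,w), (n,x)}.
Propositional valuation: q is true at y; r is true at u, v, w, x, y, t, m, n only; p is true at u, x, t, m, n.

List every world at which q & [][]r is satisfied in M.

y

Let φ = q & [][]r. Evaluate φ at each world:
  u (successors {v, w, t, n}): φ is false.
  v (successors {x, y, t}): φ is false.
  w (successors {u, w, x, y, m}): φ is false.
  x (successors {w, t, n}): φ is false.
  y (successors {w, x}): φ is true.
  z (successors {y, t}): φ is false.
  t (successors {w}): φ is false.
  m (successors {u, x, m}): φ is false.
  n (successors {w, x}): φ is false.
For instance, at x:
  At x: q is false, [][]r is true, so q & [][]r is false.
    At x: [][]r requires []r at every successor {w, t, n}.
      At w: []r is true.
      At t: []r is true.
      At n: []r is true.
    So [][]r is true at x.
Satisfying worlds: {y}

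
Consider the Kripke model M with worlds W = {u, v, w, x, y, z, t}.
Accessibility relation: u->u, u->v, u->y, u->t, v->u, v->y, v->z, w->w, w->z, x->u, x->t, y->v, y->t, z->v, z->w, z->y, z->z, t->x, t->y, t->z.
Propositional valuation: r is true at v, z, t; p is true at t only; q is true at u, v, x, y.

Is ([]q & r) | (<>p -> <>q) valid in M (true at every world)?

Let φ = ([]q & r) | (<>p -> <>q). Evaluate φ at each world:
  u (successors {u, v, y, t}): φ is true.
  v (successors {u, y, z}): φ is true.
  w (successors {w, z}): φ is true.
  x (successors {u, t}): φ is true.
  y (successors {v, t}): φ is true.
  z (successors {v, w, y, z}): φ is true.
  t (successors {x, y, z}): φ is true.
For instance, at y:
  At y: []q & r is false, <>p -> <>q is true, so ([]q & r) | (<>p -> <>q) is true.
    At y: []q is false, r is false, so []q & r is false.
      At y: []q requires q at every successor {v, t}.
        q fails at t, so []q is false at y.
    At y: <>p is true, <>q is true, so <>p -> <>q is true.
      At y: <>p requires p at some successor in {v, t}.
        p holds at t, so <>p is true at y.
      At y: <>q requires q at some successor in {v, t}.
        q holds at v, so <>q is true at y.

Yes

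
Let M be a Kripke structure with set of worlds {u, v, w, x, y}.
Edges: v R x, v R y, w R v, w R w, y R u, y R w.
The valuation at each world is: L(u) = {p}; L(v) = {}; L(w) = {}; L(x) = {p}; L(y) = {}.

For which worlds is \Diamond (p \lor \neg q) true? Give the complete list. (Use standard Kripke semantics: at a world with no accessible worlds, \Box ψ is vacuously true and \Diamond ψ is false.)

v, w, y

Recall that \Diamond ψ holds at a world iff ψ holds at some accessible world.
Let φ = \Diamond (p \lor \neg q). Evaluate φ at each world:
  u (successors ∅): φ is false.
  v (successors {x, y}): φ is true.
  w (successors {v, w}): φ is true.
  x (successors ∅): φ is false.
  y (successors {u, w}): φ is true.
For instance, at v:
  At v: \Diamond (p \lor \neg q) requires p \lor \neg q at some successor in {x, y}.
    p \lor \neg q holds at x, so \Diamond (p \lor \neg q) is true at v.
Satisfying worlds: {v, w, y}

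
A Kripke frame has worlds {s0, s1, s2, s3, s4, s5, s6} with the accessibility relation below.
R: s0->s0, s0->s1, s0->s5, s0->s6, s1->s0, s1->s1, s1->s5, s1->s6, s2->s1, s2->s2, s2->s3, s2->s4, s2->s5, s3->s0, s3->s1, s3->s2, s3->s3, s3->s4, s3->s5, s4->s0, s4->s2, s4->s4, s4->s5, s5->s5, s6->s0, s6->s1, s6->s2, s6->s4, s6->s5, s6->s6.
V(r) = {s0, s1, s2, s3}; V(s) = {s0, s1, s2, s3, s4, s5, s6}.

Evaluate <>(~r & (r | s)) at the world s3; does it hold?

Recall that <>ψ holds at a world iff ψ holds at some accessible world.
At s3: <>(~r & (r | s)) requires ~r & (r | s) at some successor in {s0, s1, s2, s3, s4, s5}.
  ~r & (r | s) holds at s4, so <>(~r & (r | s)) is true at s3.

Yes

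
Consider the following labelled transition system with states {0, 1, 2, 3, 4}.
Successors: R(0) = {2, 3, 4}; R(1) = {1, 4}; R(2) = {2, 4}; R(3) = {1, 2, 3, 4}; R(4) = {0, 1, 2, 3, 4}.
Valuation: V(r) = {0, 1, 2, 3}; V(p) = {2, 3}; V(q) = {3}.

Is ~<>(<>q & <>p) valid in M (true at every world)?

No

Let φ = ~<>(<>q & <>p). Evaluate φ at each world:
  0 (successors {2, 3, 4}): φ is false.
  1 (successors {1, 4}): φ is false.
  2 (successors {2, 4}): φ is false.
  3 (successors {1, 2, 3, 4}): φ is false.
  4 (successors {0, 1, 2, 3, 4}): φ is false.
Detail at 0 (counterexample):
  At 0: <>(<>q & <>p) is true, so ~<>(<>q & <>p) is false.
    At 0: <>(<>q & <>p) requires <>q & <>p at some successor in {2, 3, 4}.
      <>q & <>p holds at 3, so <>(<>q & <>p) is true at 0.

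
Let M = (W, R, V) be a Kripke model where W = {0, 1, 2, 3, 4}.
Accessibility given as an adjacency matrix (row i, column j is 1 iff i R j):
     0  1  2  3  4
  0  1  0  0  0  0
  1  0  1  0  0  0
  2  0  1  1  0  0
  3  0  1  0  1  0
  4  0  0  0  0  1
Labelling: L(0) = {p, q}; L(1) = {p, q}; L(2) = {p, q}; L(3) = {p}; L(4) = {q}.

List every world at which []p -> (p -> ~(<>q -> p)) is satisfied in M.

4

Let φ = []p -> (p -> ~(<>q -> p)). Evaluate φ at each world:
  0 (successors {0}): φ is false.
  1 (successors {1}): φ is false.
  2 (successors {1, 2}): φ is false.
  3 (successors {1, 3}): φ is false.
  4 (successors {4}): φ is true.
For instance, at 1:
  At 1: []p is true, p -> ~(<>q -> p) is false, so []p -> (p -> ~(<>q -> p)) is false.
    At 1: []p requires p at every successor {1}.
      At 1: p is true.
    So []p is true at 1.
    At 1: p is true, ~(<>q -> p) is false, so p -> ~(<>q -> p) is false.
      At 1: <>q -> p is true, so ~(<>q -> p) is false.
Satisfying worlds: {4}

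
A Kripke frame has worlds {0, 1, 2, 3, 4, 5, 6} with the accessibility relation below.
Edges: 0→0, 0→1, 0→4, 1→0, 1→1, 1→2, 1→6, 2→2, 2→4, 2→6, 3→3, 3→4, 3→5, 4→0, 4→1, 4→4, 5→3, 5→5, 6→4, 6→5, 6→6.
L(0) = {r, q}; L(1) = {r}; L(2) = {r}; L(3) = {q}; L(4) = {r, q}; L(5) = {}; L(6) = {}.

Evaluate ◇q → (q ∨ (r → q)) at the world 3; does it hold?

Yes

At 3: ◇q is true, q ∨ (r → q) is true, so ◇q → (q ∨ (r → q)) is true.
  At 3: ◇q requires q at some successor in {3, 4, 5}.
    q holds at 3, so ◇q is true at 3.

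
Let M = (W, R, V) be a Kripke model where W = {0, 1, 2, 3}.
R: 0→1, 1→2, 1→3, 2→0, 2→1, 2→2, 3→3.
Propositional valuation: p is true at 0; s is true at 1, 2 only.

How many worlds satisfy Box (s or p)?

Let φ = Box (s or p). Evaluate φ at each world:
  0 (successors {1}): φ is true.
  1 (successors {2, 3}): φ is false.
  2 (successors {0, 1, 2}): φ is true.
  3 (successors {3}): φ is false.
For instance, at 0:
  At 0: Box (s or p) requires s or p at every successor {1}.
    At 1: s or p is true.
  So Box (s or p) is true at 0.
Satisfying worlds: {0, 2}

2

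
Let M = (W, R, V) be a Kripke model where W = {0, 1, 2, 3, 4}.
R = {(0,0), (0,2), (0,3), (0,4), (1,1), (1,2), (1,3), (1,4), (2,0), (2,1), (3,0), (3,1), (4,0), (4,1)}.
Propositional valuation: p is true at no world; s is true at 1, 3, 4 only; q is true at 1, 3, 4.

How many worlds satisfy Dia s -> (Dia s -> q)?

Let φ = Dia s -> (Dia s -> q). Evaluate φ at each world:
  0 (successors {0, 2, 3, 4}): φ is false.
  1 (successors {1, 2, 3, 4}): φ is true.
  2 (successors {0, 1}): φ is false.
  3 (successors {0, 1}): φ is true.
  4 (successors {0, 1}): φ is true.
For instance, at 3:
  At 3: Dia s is true, Dia s -> q is true, so Dia s -> (Dia s -> q) is true.
    At 3: Dia s requires s at some successor in {0, 1}.
      s holds at 1, so Dia s is true at 3.
    At 3: Dia s is true, q is true, so Dia s -> q is true.
      At 3: Dia s requires s at some successor in {0, 1}.
        s holds at 1, so Dia s is true at 3.
Satisfying worlds: {1, 3, 4}

3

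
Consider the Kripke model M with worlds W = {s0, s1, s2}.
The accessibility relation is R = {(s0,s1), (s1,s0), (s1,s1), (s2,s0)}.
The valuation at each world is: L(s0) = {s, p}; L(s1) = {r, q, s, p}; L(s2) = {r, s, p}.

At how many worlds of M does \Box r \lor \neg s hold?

Let φ = \Box r \lor \neg s. Evaluate φ at each world:
  s0 (successors {s1}): φ is true.
  s1 (successors {s0, s1}): φ is false.
  s2 (successors {s0}): φ is false.
For instance, at s1:
  At s1: \Box r is false, \neg s is false, so \Box r \lor \neg s is false.
    At s1: \Box r requires r at every successor {s0, s1}.
      r fails at s0, so \Box r is false at s1.
Satisfying worlds: {s0}

1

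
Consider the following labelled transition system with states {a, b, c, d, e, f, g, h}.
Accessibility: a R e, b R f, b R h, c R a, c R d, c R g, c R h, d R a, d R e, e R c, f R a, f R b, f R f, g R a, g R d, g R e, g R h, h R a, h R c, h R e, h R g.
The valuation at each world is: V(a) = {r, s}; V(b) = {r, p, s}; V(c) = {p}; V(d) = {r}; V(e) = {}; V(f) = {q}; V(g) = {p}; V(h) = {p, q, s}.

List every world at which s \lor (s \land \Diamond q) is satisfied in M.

Let φ = s \lor (s \land \Diamond q). Evaluate φ at each world:
  a (successors {e}): φ is true.
  b (successors {f, h}): φ is true.
  c (successors {a, d, g, h}): φ is false.
  d (successors {a, e}): φ is false.
  e (successors {c}): φ is false.
  f (successors {a, b, f}): φ is false.
  g (successors {a, d, e, h}): φ is false.
  h (successors {a, c, e, g}): φ is true.
For instance, at c:
  At c: s is false, s \land \Diamond q is false, so s \lor (s \land \Diamond q) is false.
    At c: s is false, \Diamond q is true, so s \land \Diamond q is false.
      At c: \Diamond q requires q at some successor in {a, d, g, h}.
        q holds at h, so \Diamond q is true at c.
Satisfying worlds: {a, b, h}

a, b, h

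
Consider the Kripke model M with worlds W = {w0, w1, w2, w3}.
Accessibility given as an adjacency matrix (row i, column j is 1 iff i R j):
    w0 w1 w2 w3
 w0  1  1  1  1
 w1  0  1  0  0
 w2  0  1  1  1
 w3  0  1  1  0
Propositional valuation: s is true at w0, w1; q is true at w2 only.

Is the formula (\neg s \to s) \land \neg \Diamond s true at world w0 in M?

At w0: \neg s \to s is true, \neg \Diamond s is false, so (\neg s \to s) \land \neg \Diamond s is false.
  At w0: \Diamond s is true, so \neg \Diamond s is false.
    At w0: \Diamond s requires s at some successor in {w0, w1, w2, w3}.
      s holds at w0, so \Diamond s is true at w0.

No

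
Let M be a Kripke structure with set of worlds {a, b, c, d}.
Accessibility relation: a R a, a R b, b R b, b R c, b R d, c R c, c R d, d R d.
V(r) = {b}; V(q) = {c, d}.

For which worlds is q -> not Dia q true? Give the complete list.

a, b

Recall that Dia ψ holds at a world iff ψ holds at some accessible world.
Let φ = q -> not Dia q. Evaluate φ at each world:
  a (successors {a, b}): φ is true.
  b (successors {b, c, d}): φ is true.
  c (successors {c, d}): φ is false.
  d (successors {d}): φ is false.
For instance, at b:
  At b: q is false, not Dia q is false, so q -> not Dia q is true.
    At b: Dia q is true, so not Dia q is false.
      At b: Dia q requires q at some successor in {b, c, d}.
        q holds at c, so Dia q is true at b.
Satisfying worlds: {a, b}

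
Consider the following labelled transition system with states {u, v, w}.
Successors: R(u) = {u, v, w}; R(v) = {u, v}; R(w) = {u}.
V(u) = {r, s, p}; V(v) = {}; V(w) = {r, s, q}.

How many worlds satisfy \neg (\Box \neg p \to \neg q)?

0

Let φ = \neg (\Box \neg p \to \neg q). Evaluate φ at each world:
  u (successors {u, v, w}): φ is false.
  v (successors {u, v}): φ is false.
  w (successors {u}): φ is false.
For instance, at w:
  At w: \Box \neg p \to \neg q is true, so \neg (\Box \neg p \to \neg q) is false.
    At w: \Box \neg p is false, \neg q is false, so \Box \neg p \to \neg q is true.
      At w: \Box \neg p requires \neg p at every successor {u}.
        \neg p fails at u, so \Box \neg p is false at w.
Satisfying worlds: none.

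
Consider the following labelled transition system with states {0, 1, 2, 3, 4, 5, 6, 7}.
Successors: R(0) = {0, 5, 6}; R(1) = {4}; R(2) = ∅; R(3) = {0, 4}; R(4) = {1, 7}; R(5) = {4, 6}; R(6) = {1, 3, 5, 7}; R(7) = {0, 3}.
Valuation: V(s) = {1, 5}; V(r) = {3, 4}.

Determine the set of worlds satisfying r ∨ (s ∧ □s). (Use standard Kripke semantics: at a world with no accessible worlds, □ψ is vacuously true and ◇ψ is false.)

Recall that □ψ holds at a world iff ψ holds at every accessible world, and ◇ψ holds iff ψ holds at some accessible world.
Let φ = r ∨ (s ∧ □s). Evaluate φ at each world:
  0 (successors {0, 5, 6}): φ is false.
  1 (successors {4}): φ is false.
  2 (successors ∅): φ is false.
  3 (successors {0, 4}): φ is true.
  4 (successors {1, 7}): φ is true.
  5 (successors {4, 6}): φ is false.
  6 (successors {1, 3, 5, 7}): φ is false.
  7 (successors {0, 3}): φ is false.
For instance, at 3:
  At 3: r is true, s ∧ □s is false, so r ∨ (s ∧ □s) is true.
    At 3: s is false, □s is false, so s ∧ □s is false.
      At 3: □s requires s at every successor {0, 4}.
        s fails at 0, so □s is false at 3.
Satisfying worlds: {3, 4}

3, 4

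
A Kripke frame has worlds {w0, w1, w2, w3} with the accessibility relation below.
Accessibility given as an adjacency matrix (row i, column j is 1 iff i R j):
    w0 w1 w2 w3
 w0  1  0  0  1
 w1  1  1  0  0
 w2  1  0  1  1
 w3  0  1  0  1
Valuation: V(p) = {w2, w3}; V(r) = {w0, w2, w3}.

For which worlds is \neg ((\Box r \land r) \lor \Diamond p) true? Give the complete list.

w1

Let φ = \neg ((\Box r \land r) \lor \Diamond p). Evaluate φ at each world:
  w0 (successors {w0, w3}): φ is false.
  w1 (successors {w0, w1}): φ is true.
  w2 (successors {w0, w2, w3}): φ is false.
  w3 (successors {w1, w3}): φ is false.
For instance, at w0:
  At w0: (\Box r \land r) \lor \Diamond p is true, so \neg ((\Box r \land r) \lor \Diamond p) is false.
    At w0: \Box r \land r is true, \Diamond p is true, so (\Box r \land r) \lor \Diamond p is true.
      At w0: \Box r is true, r is true, so \Box r \land r is true.
      At w0: \Diamond p requires p at some successor in {w0, w3}.
        p holds at w3, so \Diamond p is true at w0.
Satisfying worlds: {w1}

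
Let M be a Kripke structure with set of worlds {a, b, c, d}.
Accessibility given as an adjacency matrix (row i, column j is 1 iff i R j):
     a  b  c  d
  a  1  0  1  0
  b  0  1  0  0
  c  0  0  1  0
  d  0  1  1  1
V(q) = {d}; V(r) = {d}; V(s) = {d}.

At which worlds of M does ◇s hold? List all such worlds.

Let φ = ◇s. Evaluate φ at each world:
  a (successors {a, c}): φ is false.
  b (successors {b}): φ is false.
  c (successors {c}): φ is false.
  d (successors {b, c, d}): φ is true.
For instance, at a:
  At a: ◇s requires s at some successor in {a, c}.
    At a: s is false.
    At c: s is false.
  So ◇s is false at a.
Satisfying worlds: {d}

d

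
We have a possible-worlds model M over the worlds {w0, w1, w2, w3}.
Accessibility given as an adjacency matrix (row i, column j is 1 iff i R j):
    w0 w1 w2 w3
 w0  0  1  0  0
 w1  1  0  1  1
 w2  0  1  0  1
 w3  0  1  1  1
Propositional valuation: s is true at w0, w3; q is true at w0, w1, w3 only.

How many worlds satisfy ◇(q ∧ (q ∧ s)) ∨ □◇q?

4

Let φ = ◇(q ∧ (q ∧ s)) ∨ □◇q. Evaluate φ at each world:
  w0 (successors {w1}): φ is true.
  w1 (successors {w0, w2, w3}): φ is true.
  w2 (successors {w1, w3}): φ is true.
  w3 (successors {w1, w2, w3}): φ is true.
For instance, at w3:
  At w3: ◇(q ∧ (q ∧ s)) is true, □◇q is true, so ◇(q ∧ (q ∧ s)) ∨ □◇q is true.
    At w3: ◇(q ∧ (q ∧ s)) requires q ∧ (q ∧ s) at some successor in {w1, w2, w3}.
      q ∧ (q ∧ s) holds at w3, so ◇(q ∧ (q ∧ s)) is true at w3.
    At w3: □◇q requires ◇q at every successor {w1, w2, w3}.
      At w1: ◇q is true.
      At w2: ◇q is true.
      At w3: ◇q is true.
    So □◇q is true at w3.
Satisfying worlds: {w0, w1, w2, w3}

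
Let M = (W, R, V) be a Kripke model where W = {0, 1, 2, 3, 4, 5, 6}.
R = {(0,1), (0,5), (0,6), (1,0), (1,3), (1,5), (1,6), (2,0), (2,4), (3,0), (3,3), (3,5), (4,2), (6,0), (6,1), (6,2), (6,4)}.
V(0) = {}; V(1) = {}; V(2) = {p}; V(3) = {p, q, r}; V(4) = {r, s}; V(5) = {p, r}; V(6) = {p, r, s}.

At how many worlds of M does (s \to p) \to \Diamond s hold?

Let φ = (s \to p) \to \Diamond s. Evaluate φ at each world:
  0 (successors {1, 5, 6}): φ is true.
  1 (successors {0, 3, 5, 6}): φ is true.
  2 (successors {0, 4}): φ is true.
  3 (successors {0, 3, 5}): φ is false.
  4 (successors {2}): φ is true.
  5 (successors ∅): φ is false.
  6 (successors {0, 1, 2, 4}): φ is true.
For instance, at 0:
  At 0: s \to p is true, \Diamond s is true, so (s \to p) \to \Diamond s is true.
    At 0: \Diamond s requires s at some successor in {1, 5, 6}.
      s holds at 6, so \Diamond s is true at 0.
Satisfying worlds: {0, 1, 2, 4, 6}

5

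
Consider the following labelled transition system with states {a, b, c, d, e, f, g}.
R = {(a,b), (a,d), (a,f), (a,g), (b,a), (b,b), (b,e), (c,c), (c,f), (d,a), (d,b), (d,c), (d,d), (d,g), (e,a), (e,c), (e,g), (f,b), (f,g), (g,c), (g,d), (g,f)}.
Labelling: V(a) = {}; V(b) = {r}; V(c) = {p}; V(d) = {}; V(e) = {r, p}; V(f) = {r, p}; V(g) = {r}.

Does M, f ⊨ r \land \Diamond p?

At f: r is true, \Diamond p is false, so r \land \Diamond p is false.
  At f: \Diamond p requires p at some successor in {b, g}.
    At b: p is false.
    At g: p is false.
  So \Diamond p is false at f.

No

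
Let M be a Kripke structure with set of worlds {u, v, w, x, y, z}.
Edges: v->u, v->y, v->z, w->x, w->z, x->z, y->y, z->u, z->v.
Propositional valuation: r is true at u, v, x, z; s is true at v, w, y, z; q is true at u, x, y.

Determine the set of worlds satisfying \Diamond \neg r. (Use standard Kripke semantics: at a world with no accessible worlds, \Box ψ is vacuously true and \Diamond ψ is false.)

Let φ = \Diamond \neg r. Evaluate φ at each world:
  u (successors ∅): φ is false.
  v (successors {u, y, z}): φ is true.
  w (successors {x, z}): φ is false.
  x (successors {z}): φ is false.
  y (successors {y}): φ is true.
  z (successors {u, v}): φ is false.
For instance, at x:
  At x: \Diamond \neg r requires \neg r at some successor in {z}.
    At z: \neg r is false.
  So \Diamond \neg r is false at x.
Satisfying worlds: {v, y}

v, y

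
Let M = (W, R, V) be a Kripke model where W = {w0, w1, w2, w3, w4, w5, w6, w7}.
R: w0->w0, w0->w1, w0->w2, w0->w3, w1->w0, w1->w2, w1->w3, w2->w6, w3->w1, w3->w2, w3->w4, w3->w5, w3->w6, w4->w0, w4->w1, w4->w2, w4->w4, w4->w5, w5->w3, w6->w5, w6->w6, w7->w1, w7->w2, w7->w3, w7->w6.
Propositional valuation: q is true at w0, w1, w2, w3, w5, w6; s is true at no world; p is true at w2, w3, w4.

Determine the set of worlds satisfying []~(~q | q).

none

Let φ = []~(~q | q). Evaluate φ at each world:
  w0 (successors {w0, w1, w2, w3}): φ is false.
  w1 (successors {w0, w2, w3}): φ is false.
  w2 (successors {w6}): φ is false.
  w3 (successors {w1, w2, w4, w5, w6}): φ is false.
  w4 (successors {w0, w1, w2, w4, w5}): φ is false.
  w5 (successors {w3}): φ is false.
  w6 (successors {w5, w6}): φ is false.
  w7 (successors {w1, w2, w3, w6}): φ is false.
For instance, at w4:
  At w4: []~(~q | q) requires ~(~q | q) at every successor {w0, w1, w2, w4, w5}.
    ~(~q | q) fails at w0, so []~(~q | q) is false at w4.
Satisfying worlds: none.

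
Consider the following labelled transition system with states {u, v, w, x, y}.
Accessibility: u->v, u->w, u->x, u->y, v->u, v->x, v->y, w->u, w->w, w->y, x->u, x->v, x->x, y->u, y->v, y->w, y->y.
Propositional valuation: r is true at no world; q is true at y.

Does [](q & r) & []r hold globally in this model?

No

Let φ = [](q & r) & []r. Evaluate φ at each world:
  u (successors {v, w, x, y}): φ is false.
  v (successors {u, x, y}): φ is false.
  w (successors {u, w, y}): φ is false.
  x (successors {u, v, x}): φ is false.
  y (successors {u, v, w, y}): φ is false.
Detail at u (counterexample):
  At u: [](q & r) is false, []r is false, so [](q & r) & []r is false.
    At u: [](q & r) requires q & r at every successor {v, w, x, y}.
      q & r fails at v, so [](q & r) is false at u.
    At u: []r requires r at every successor {v, w, x, y}.
      r fails at v, so []r is false at u.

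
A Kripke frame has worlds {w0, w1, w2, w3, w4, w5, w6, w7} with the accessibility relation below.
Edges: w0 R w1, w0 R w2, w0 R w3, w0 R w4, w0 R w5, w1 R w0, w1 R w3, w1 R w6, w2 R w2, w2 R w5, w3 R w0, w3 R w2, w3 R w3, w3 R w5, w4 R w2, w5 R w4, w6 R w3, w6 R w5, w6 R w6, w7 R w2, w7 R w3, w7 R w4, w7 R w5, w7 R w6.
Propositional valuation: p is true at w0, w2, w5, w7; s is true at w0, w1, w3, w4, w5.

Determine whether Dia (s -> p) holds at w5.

At w5: Dia (s -> p) requires s -> p at some successor in {w4}.
  At w4: s -> p is false.
So Dia (s -> p) is false at w5.

No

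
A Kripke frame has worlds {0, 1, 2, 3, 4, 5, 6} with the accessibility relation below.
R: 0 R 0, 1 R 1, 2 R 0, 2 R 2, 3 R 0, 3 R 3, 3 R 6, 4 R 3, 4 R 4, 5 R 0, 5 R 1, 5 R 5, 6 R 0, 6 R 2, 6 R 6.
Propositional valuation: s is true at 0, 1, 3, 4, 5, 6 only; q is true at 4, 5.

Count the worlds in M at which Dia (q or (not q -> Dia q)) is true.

2

Let φ = Dia (q or (not q -> Dia q)). Evaluate φ at each world:
  0 (successors {0}): φ is false.
  1 (successors {1}): φ is false.
  2 (successors {0, 2}): φ is false.
  3 (successors {0, 3, 6}): φ is false.
  4 (successors {3, 4}): φ is true.
  5 (successors {0, 1, 5}): φ is true.
  6 (successors {0, 2, 6}): φ is false.
For instance, at 5:
  At 5: Dia (q or (not q -> Dia q)) requires q or (not q -> Dia q) at some successor in {0, 1, 5}.
    q or (not q -> Dia q) holds at 5, so Dia (q or (not q -> Dia q)) is true at 5.
      At 5: q is true, not q -> Dia q is true, so q or (not q -> Dia q) is true.
Satisfying worlds: {4, 5}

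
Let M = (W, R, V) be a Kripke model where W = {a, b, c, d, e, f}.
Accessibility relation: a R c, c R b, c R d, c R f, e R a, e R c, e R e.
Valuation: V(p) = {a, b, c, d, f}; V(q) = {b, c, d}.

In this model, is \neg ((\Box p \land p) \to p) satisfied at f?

At f: (\Box p \land p) \to p is true, so \neg ((\Box p \land p) \to p) is false.
  At f: \Box p \land p is true, p is true, so (\Box p \land p) \to p is true.
    At f: \Box p is true, p is true, so \Box p \land p is true.
      At f: no accessible worlds, so \Box p holds vacuously.

No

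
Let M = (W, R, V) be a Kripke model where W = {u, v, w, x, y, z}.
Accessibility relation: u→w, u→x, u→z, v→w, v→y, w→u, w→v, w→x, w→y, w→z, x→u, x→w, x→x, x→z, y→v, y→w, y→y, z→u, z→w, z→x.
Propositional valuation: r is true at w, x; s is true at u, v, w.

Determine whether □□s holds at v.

At v: □□s requires □s at every successor {w, y}.
  □s fails at w, so □□s is false at v.
    At w: □s requires s at every successor {u, v, x, y, z}.
      s fails at x, so □s is false at w.

No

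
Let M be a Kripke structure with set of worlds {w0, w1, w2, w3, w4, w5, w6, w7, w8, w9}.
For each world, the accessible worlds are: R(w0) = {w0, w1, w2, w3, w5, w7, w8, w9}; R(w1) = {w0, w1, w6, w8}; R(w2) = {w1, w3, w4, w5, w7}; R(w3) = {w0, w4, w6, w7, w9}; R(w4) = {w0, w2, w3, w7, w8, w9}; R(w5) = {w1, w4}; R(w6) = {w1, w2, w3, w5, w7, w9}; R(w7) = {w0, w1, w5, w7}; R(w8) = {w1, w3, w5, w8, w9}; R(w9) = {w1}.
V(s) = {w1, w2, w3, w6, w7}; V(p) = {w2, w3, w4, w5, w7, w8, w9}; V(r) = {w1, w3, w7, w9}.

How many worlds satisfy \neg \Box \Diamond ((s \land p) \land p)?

10

Let φ = \neg \Box \Diamond ((s \land p) \land p). Evaluate φ at each world:
  w0 (successors {w0, w1, w2, w3, w5, w7, w8, w9}): φ is true.
  w1 (successors {w0, w1, w6, w8}): φ is true.
  w2 (successors {w1, w3, w4, w5, w7}): φ is true.
  w3 (successors {w0, w4, w6, w7, w9}): φ is true.
  w4 (successors {w0, w2, w3, w7, w8, w9}): φ is true.
  w5 (successors {w1, w4}): φ is true.
  w6 (successors {w1, w2, w3, w5, w7, w9}): φ is true.
  w7 (successors {w0, w1, w5, w7}): φ is true.
  w8 (successors {w1, w3, w5, w8, w9}): φ is true.
  w9 (successors {w1}): φ is true.
For instance, at w1:
  At w1: \Box \Diamond ((s \land p) \land p) is false, so \neg \Box \Diamond ((s \land p) \land p) is true.
    At w1: \Box \Diamond ((s \land p) \land p) requires \Diamond ((s \land p) \land p) at every successor {w0, w1, w6, w8}.
      \Diamond ((s \land p) \land p) fails at w1, so \Box \Diamond ((s \land p) \land p) is false at w1.
Satisfying worlds: {w0, w1, w2, w3, w4, w5, w6, w7, w8, w9}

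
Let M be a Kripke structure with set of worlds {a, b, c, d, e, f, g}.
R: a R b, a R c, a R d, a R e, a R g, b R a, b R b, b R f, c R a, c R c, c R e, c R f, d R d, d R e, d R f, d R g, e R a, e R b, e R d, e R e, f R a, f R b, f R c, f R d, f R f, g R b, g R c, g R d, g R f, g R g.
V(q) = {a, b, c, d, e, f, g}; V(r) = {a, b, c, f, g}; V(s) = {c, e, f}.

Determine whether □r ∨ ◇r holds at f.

At f: □r is false, ◇r is true, so □r ∨ ◇r is true.
  At f: □r requires r at every successor {a, b, c, d, f}.
    r fails at d, so □r is false at f.
  At f: ◇r requires r at some successor in {a, b, c, d, f}.
    r holds at a, so ◇r is true at f.

Yes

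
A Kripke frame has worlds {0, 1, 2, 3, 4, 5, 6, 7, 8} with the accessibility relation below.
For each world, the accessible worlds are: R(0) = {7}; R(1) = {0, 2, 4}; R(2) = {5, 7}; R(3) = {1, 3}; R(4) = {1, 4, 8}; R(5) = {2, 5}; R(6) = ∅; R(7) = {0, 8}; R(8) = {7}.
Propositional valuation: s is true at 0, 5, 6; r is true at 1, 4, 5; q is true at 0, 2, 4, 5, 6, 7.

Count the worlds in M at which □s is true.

1

Let φ = □s. Evaluate φ at each world:
  0 (successors {7}): φ is false.
  1 (successors {0, 2, 4}): φ is false.
  2 (successors {5, 7}): φ is false.
  3 (successors {1, 3}): φ is false.
  4 (successors {1, 4, 8}): φ is false.
  5 (successors {2, 5}): φ is false.
  6 (successors ∅): φ is true.
  7 (successors {0, 8}): φ is false.
  8 (successors {7}): φ is false.
For instance, at 3:
  At 3: □s requires s at every successor {1, 3}.
    s fails at 1, so □s is false at 3.
Satisfying worlds: {6}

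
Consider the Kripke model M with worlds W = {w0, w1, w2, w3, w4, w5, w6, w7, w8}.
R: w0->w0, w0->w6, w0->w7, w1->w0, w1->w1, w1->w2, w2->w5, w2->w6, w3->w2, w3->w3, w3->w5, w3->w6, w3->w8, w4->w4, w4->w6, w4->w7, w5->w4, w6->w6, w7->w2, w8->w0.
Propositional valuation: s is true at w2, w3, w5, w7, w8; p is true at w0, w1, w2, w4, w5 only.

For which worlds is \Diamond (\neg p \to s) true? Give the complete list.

Let φ = \Diamond (\neg p \to s). Evaluate φ at each world:
  w0 (successors {w0, w6, w7}): φ is true.
  w1 (successors {w0, w1, w2}): φ is true.
  w2 (successors {w5, w6}): φ is true.
  w3 (successors {w2, w3, w5, w6, w8}): φ is true.
  w4 (successors {w4, w6, w7}): φ is true.
  w5 (successors {w4}): φ is true.
  w6 (successors {w6}): φ is false.
  w7 (successors {w2}): φ is true.
  w8 (successors {w0}): φ is true.
For instance, at w6:
  At w6: \Diamond (\neg p \to s) requires \neg p \to s at some successor in {w6}.
    At w6: \neg p \to s is false.
  So \Diamond (\neg p \to s) is false at w6.
Satisfying worlds: {w0, w1, w2, w3, w4, w5, w7, w8}

w0, w1, w2, w3, w4, w5, w7, w8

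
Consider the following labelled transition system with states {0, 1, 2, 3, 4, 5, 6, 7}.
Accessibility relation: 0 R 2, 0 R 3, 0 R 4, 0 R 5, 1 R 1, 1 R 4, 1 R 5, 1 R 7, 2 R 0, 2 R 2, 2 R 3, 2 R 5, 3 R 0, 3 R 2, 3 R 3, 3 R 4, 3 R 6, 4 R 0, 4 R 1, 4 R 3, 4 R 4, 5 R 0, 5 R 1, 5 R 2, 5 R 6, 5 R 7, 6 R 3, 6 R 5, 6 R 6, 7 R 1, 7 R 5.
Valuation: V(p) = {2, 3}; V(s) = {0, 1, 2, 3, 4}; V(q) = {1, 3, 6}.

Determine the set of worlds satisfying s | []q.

Recall that []ψ holds at a world iff ψ holds at every accessible world, and <>ψ holds iff ψ holds at some accessible world.
Let φ = s | []q. Evaluate φ at each world:
  0 (successors {2, 3, 4, 5}): φ is true.
  1 (successors {1, 4, 5, 7}): φ is true.
  2 (successors {0, 2, 3, 5}): φ is true.
  3 (successors {0, 2, 3, 4, 6}): φ is true.
  4 (successors {0, 1, 3, 4}): φ is true.
  5 (successors {0, 1, 2, 6, 7}): φ is false.
  6 (successors {3, 5, 6}): φ is false.
  7 (successors {1, 5}): φ is false.
For instance, at 1:
  At 1: s is true, []q is false, so s | []q is true.
    At 1: []q requires q at every successor {1, 4, 5, 7}.
      q fails at 4, so []q is false at 1.
Satisfying worlds: {0, 1, 2, 3, 4}

0, 1, 2, 3, 4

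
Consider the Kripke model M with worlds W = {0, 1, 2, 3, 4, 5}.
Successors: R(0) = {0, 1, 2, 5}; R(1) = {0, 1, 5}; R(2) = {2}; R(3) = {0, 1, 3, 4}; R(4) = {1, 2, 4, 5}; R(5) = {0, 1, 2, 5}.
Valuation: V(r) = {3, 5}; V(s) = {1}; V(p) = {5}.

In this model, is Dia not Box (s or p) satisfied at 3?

Yes

At 3: Dia not Box (s or p) requires not Box (s or p) at some successor in {0, 1, 3, 4}.
  not Box (s or p) holds at 0, so Dia not Box (s or p) is true at 3.
    At 0: Box (s or p) is false, so not Box (s or p) is true.
      At 0: Box (s or p) requires s or p at every successor {0, 1, 2, 5}.
        s or p fails at 0, so Box (s or p) is false at 0.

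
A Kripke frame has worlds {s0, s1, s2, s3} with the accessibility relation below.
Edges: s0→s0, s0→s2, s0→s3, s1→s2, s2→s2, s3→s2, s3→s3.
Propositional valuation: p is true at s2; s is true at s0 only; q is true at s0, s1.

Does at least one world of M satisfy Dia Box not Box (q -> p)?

Recall that Box ψ holds at a world iff ψ holds at every accessible world, and Dia ψ holds iff ψ holds at some accessible world.
Let φ = Dia Box not Box (q -> p). Evaluate φ at each world:
  s0 (successors {s0, s2, s3}): φ is false.
  s1 (successors {s2}): φ is false.
  s2 (successors {s2}): φ is false.
  s3 (successors {s2, s3}): φ is false.
For instance, at s0:
  At s0: Dia Box not Box (q -> p) requires Box not Box (q -> p) at some successor in {s0, s2, s3}.
    At s0: Box not Box (q -> p) is false.
    At s2: Box not Box (q -> p) is false.
    At s3: Box not Box (q -> p) is false.
  So Dia Box not Box (q -> p) is false at s0.

No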